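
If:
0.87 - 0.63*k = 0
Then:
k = 1.38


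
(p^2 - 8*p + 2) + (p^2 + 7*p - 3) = 2*p^2 - p - 1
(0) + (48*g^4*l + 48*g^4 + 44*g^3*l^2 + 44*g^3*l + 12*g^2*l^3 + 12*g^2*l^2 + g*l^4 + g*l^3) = 48*g^4*l + 48*g^4 + 44*g^3*l^2 + 44*g^3*l + 12*g^2*l^3 + 12*g^2*l^2 + g*l^4 + g*l^3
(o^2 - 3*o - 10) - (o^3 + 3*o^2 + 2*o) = -o^3 - 2*o^2 - 5*o - 10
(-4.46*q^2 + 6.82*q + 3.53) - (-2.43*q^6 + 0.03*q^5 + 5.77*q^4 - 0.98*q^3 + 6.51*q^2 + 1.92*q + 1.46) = 2.43*q^6 - 0.03*q^5 - 5.77*q^4 + 0.98*q^3 - 10.97*q^2 + 4.9*q + 2.07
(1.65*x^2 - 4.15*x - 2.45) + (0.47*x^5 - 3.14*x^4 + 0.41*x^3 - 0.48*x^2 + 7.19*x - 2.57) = 0.47*x^5 - 3.14*x^4 + 0.41*x^3 + 1.17*x^2 + 3.04*x - 5.02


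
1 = 1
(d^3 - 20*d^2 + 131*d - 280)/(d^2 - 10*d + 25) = (d^2 - 15*d + 56)/(d - 5)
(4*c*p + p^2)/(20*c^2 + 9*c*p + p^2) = p/(5*c + p)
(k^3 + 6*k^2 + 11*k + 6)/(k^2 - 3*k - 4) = (k^2 + 5*k + 6)/(k - 4)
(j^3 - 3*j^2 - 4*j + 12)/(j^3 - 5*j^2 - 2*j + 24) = (j - 2)/(j - 4)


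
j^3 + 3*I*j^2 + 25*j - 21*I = (j - 3*I)*(j - I)*(j + 7*I)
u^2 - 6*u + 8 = (u - 4)*(u - 2)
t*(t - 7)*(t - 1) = t^3 - 8*t^2 + 7*t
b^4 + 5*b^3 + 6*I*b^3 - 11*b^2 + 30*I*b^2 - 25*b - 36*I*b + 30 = (b + 6)*(b + 5*I)*(-I*b + 1)*(I*b - I)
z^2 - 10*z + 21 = (z - 7)*(z - 3)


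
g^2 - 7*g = g*(g - 7)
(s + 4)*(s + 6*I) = s^2 + 4*s + 6*I*s + 24*I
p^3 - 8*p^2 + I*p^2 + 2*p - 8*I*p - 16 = (p - 8)*(p - I)*(p + 2*I)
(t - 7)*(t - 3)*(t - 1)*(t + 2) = t^4 - 9*t^3 + 9*t^2 + 41*t - 42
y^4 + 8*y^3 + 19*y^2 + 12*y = y*(y + 1)*(y + 3)*(y + 4)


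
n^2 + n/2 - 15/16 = (n - 3/4)*(n + 5/4)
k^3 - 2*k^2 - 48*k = k*(k - 8)*(k + 6)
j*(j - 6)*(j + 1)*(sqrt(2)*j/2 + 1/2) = sqrt(2)*j^4/2 - 5*sqrt(2)*j^3/2 + j^3/2 - 3*sqrt(2)*j^2 - 5*j^2/2 - 3*j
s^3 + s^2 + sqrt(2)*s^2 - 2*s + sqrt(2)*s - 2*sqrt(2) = (s - 1)*(s + 2)*(s + sqrt(2))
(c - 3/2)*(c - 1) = c^2 - 5*c/2 + 3/2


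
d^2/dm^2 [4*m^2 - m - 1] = 8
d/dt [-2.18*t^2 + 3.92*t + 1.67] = 3.92 - 4.36*t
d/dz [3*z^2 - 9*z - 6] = 6*z - 9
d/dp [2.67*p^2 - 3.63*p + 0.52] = 5.34*p - 3.63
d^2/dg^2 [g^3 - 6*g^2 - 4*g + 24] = 6*g - 12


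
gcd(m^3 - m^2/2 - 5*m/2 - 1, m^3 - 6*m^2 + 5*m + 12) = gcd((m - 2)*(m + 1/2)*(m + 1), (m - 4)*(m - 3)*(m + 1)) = m + 1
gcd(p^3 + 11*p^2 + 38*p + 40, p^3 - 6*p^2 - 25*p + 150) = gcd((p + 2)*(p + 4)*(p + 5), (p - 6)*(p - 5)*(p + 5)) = p + 5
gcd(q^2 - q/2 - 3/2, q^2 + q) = q + 1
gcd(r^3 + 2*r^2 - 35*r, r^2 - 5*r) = r^2 - 5*r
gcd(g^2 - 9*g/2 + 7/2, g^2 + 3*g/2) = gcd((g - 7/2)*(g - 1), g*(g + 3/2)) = 1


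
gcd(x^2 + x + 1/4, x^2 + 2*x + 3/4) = x + 1/2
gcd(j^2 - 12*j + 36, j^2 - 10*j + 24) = j - 6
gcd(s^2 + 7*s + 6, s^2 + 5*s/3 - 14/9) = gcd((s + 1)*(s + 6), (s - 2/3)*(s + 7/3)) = 1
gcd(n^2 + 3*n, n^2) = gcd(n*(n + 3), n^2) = n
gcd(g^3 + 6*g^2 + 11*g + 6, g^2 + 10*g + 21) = g + 3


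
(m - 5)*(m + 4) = m^2 - m - 20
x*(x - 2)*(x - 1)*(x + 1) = x^4 - 2*x^3 - x^2 + 2*x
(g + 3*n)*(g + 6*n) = g^2 + 9*g*n + 18*n^2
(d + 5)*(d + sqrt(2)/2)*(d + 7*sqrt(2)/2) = d^3 + 5*d^2 + 4*sqrt(2)*d^2 + 7*d/2 + 20*sqrt(2)*d + 35/2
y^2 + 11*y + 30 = (y + 5)*(y + 6)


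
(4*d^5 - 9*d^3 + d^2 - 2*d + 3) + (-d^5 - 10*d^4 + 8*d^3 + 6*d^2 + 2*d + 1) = 3*d^5 - 10*d^4 - d^3 + 7*d^2 + 4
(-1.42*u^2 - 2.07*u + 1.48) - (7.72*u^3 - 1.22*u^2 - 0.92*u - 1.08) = -7.72*u^3 - 0.2*u^2 - 1.15*u + 2.56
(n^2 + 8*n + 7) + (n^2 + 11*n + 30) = 2*n^2 + 19*n + 37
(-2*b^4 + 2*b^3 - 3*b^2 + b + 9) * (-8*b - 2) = 16*b^5 - 12*b^4 + 20*b^3 - 2*b^2 - 74*b - 18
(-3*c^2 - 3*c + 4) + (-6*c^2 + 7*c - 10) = -9*c^2 + 4*c - 6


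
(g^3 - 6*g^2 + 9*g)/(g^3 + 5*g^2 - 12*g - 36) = g*(g - 3)/(g^2 + 8*g + 12)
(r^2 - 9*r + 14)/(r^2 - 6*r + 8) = (r - 7)/(r - 4)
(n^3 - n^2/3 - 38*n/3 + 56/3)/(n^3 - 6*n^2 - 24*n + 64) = (n - 7/3)/(n - 8)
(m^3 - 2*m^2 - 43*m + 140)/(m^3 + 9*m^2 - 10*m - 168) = (m - 5)/(m + 6)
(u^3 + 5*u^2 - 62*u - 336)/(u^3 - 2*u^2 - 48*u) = (u + 7)/u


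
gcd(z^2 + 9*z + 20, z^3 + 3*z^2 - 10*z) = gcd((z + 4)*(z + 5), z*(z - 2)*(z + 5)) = z + 5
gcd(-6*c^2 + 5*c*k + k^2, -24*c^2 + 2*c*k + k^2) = 6*c + k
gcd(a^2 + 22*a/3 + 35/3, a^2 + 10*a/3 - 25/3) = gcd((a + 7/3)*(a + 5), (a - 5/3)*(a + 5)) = a + 5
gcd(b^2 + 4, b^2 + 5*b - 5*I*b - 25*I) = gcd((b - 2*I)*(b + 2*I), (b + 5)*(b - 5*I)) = 1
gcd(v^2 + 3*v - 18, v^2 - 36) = v + 6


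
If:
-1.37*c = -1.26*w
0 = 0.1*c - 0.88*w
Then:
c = 0.00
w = 0.00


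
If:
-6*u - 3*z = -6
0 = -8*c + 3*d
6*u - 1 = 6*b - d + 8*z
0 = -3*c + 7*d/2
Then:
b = 5/6 - 11*z/6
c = 0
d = 0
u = 1 - z/2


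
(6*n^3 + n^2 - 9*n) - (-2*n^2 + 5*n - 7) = 6*n^3 + 3*n^2 - 14*n + 7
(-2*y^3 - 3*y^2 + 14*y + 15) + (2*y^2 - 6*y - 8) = -2*y^3 - y^2 + 8*y + 7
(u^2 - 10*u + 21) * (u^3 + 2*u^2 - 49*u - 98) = u^5 - 8*u^4 - 48*u^3 + 434*u^2 - 49*u - 2058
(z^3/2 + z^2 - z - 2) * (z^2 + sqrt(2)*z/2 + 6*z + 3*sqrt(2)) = z^5/2 + sqrt(2)*z^4/4 + 4*z^4 + 2*sqrt(2)*z^3 + 5*z^3 - 8*z^2 + 5*sqrt(2)*z^2/2 - 12*z - 4*sqrt(2)*z - 6*sqrt(2)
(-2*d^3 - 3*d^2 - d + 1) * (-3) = 6*d^3 + 9*d^2 + 3*d - 3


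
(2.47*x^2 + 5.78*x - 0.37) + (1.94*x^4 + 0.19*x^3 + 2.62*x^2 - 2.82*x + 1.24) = 1.94*x^4 + 0.19*x^3 + 5.09*x^2 + 2.96*x + 0.87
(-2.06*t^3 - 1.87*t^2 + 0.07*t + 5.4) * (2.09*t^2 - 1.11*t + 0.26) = -4.3054*t^5 - 1.6217*t^4 + 1.6864*t^3 + 10.7221*t^2 - 5.9758*t + 1.404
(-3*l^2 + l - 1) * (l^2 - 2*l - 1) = -3*l^4 + 7*l^3 + l + 1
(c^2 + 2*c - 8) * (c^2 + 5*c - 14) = c^4 + 7*c^3 - 12*c^2 - 68*c + 112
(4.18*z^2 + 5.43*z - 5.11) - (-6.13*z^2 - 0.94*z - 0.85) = 10.31*z^2 + 6.37*z - 4.26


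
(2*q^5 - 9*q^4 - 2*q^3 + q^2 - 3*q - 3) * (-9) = -18*q^5 + 81*q^4 + 18*q^3 - 9*q^2 + 27*q + 27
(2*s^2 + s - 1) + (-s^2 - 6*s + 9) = s^2 - 5*s + 8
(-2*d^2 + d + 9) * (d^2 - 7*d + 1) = -2*d^4 + 15*d^3 - 62*d + 9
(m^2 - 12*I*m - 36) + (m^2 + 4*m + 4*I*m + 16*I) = 2*m^2 + 4*m - 8*I*m - 36 + 16*I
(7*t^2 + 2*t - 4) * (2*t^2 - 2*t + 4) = 14*t^4 - 10*t^3 + 16*t^2 + 16*t - 16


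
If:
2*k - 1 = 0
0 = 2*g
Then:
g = 0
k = 1/2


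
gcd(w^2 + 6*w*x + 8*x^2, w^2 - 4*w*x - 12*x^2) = w + 2*x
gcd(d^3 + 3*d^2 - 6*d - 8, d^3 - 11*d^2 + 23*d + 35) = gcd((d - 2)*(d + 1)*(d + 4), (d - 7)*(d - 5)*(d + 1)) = d + 1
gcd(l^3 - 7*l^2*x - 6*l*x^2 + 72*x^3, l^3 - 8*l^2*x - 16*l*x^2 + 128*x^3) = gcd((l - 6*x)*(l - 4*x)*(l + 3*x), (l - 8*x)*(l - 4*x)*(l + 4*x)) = -l + 4*x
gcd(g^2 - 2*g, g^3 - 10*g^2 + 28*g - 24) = g - 2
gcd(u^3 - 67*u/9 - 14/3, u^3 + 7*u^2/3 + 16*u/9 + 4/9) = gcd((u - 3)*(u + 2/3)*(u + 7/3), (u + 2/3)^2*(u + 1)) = u + 2/3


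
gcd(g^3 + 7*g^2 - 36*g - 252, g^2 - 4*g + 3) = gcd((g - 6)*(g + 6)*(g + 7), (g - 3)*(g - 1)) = 1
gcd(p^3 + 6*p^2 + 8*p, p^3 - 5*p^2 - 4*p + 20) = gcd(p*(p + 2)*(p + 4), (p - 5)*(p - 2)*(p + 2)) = p + 2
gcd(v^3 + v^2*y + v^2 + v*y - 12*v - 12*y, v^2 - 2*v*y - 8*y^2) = 1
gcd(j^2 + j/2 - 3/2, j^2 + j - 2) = j - 1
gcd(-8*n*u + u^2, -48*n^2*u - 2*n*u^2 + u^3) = -8*n*u + u^2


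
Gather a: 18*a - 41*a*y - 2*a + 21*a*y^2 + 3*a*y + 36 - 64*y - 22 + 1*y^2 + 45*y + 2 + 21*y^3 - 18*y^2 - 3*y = a*(21*y^2 - 38*y + 16) + 21*y^3 - 17*y^2 - 22*y + 16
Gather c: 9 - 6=3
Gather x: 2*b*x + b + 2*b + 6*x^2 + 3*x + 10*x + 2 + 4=3*b + 6*x^2 + x*(2*b + 13) + 6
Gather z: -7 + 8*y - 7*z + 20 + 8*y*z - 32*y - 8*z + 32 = -24*y + z*(8*y - 15) + 45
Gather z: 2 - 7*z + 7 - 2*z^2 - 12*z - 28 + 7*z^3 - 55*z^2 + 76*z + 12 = 7*z^3 - 57*z^2 + 57*z - 7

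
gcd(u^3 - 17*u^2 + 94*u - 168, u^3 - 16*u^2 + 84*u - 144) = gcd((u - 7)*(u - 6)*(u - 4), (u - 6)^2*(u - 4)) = u^2 - 10*u + 24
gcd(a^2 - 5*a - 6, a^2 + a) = a + 1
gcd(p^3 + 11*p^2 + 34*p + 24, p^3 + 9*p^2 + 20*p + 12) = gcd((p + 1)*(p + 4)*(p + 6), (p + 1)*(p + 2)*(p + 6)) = p^2 + 7*p + 6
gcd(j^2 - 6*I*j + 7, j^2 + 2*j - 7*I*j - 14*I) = j - 7*I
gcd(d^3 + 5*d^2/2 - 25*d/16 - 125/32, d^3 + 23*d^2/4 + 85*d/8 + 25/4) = d^2 + 15*d/4 + 25/8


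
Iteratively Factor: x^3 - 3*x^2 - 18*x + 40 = (x + 4)*(x^2 - 7*x + 10) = (x - 5)*(x + 4)*(x - 2)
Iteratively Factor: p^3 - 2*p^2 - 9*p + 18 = (p - 2)*(p^2 - 9) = (p - 2)*(p + 3)*(p - 3)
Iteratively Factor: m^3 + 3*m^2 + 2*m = (m + 1)*(m^2 + 2*m) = (m + 1)*(m + 2)*(m)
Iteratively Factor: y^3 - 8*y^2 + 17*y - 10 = (y - 5)*(y^2 - 3*y + 2) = (y - 5)*(y - 1)*(y - 2)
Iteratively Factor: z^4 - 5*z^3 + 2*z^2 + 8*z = (z - 4)*(z^3 - z^2 - 2*z) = z*(z - 4)*(z^2 - z - 2) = z*(z - 4)*(z - 2)*(z + 1)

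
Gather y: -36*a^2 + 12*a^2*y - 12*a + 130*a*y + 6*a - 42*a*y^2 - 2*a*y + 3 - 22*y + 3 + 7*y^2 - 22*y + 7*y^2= -36*a^2 - 6*a + y^2*(14 - 42*a) + y*(12*a^2 + 128*a - 44) + 6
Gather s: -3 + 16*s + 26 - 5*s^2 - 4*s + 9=-5*s^2 + 12*s + 32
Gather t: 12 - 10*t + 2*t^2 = 2*t^2 - 10*t + 12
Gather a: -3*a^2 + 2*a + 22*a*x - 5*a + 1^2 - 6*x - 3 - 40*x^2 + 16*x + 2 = -3*a^2 + a*(22*x - 3) - 40*x^2 + 10*x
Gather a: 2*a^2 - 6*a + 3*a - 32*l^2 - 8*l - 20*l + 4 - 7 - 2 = 2*a^2 - 3*a - 32*l^2 - 28*l - 5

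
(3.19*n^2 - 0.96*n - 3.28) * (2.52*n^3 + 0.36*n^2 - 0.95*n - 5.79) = 8.0388*n^5 - 1.2708*n^4 - 11.6417*n^3 - 18.7389*n^2 + 8.6744*n + 18.9912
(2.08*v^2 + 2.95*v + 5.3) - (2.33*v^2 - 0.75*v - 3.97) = -0.25*v^2 + 3.7*v + 9.27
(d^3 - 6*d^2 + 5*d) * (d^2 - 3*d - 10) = d^5 - 9*d^4 + 13*d^3 + 45*d^2 - 50*d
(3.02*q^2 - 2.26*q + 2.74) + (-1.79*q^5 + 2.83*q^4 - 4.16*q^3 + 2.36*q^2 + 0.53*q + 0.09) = -1.79*q^5 + 2.83*q^4 - 4.16*q^3 + 5.38*q^2 - 1.73*q + 2.83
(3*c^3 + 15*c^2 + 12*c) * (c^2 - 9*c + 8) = 3*c^5 - 12*c^4 - 99*c^3 + 12*c^2 + 96*c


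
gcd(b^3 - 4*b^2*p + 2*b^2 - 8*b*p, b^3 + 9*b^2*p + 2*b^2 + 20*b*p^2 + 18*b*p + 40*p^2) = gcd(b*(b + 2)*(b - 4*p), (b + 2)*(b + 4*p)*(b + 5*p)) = b + 2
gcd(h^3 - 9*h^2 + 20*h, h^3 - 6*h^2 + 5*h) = h^2 - 5*h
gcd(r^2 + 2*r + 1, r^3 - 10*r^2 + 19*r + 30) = r + 1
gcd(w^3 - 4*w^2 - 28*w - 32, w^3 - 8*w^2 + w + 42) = w + 2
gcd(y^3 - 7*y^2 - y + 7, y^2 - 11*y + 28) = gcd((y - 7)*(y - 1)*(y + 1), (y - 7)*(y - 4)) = y - 7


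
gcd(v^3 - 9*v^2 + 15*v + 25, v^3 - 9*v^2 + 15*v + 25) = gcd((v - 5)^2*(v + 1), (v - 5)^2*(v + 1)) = v^3 - 9*v^2 + 15*v + 25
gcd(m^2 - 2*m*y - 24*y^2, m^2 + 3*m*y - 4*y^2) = m + 4*y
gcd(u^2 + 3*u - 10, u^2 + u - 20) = u + 5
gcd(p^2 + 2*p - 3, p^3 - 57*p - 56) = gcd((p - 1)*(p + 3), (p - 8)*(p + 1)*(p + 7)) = 1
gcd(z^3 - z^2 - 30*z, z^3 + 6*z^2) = z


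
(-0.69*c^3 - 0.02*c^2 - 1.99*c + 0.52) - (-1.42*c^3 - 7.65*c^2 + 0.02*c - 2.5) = 0.73*c^3 + 7.63*c^2 - 2.01*c + 3.02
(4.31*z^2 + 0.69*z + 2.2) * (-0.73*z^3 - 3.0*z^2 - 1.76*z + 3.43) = -3.1463*z^5 - 13.4337*z^4 - 11.2616*z^3 + 6.9689*z^2 - 1.5053*z + 7.546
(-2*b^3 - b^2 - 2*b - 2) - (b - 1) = -2*b^3 - b^2 - 3*b - 1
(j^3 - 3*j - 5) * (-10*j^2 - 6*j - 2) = -10*j^5 - 6*j^4 + 28*j^3 + 68*j^2 + 36*j + 10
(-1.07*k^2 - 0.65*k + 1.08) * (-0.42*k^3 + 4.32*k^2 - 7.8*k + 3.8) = 0.4494*k^5 - 4.3494*k^4 + 5.0844*k^3 + 5.6696*k^2 - 10.894*k + 4.104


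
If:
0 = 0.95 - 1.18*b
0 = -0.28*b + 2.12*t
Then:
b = 0.81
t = 0.11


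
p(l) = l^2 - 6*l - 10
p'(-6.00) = -18.00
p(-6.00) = 62.00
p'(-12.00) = -30.00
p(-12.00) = 206.00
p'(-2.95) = -11.90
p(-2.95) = 16.40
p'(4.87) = 3.74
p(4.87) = -15.50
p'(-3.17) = -12.34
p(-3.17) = 19.07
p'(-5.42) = -16.84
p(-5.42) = 51.90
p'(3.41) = 0.82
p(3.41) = -18.83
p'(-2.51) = -11.02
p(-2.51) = 11.36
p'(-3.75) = -13.50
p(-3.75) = 26.56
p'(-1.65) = -9.30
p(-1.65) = 2.62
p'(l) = 2*l - 6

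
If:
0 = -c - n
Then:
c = -n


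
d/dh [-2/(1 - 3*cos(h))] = 6*sin(h)/(3*cos(h) - 1)^2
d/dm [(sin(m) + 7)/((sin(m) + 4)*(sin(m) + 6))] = (-14*sin(m) + cos(m)^2 - 47)*cos(m)/((sin(m) + 4)^2*(sin(m) + 6)^2)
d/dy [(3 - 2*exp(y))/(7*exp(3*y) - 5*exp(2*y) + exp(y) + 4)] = ((2*exp(y) - 3)*(21*exp(2*y) - 10*exp(y) + 1) - 14*exp(3*y) + 10*exp(2*y) - 2*exp(y) - 8)*exp(y)/(7*exp(3*y) - 5*exp(2*y) + exp(y) + 4)^2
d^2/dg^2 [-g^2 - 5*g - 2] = -2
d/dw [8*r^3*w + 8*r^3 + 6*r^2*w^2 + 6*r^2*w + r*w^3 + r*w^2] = r*(8*r^2 + 12*r*w + 6*r + 3*w^2 + 2*w)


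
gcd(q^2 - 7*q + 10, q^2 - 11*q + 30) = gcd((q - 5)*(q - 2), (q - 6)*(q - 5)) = q - 5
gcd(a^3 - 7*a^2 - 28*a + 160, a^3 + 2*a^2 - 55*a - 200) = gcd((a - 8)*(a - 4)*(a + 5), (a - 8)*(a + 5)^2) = a^2 - 3*a - 40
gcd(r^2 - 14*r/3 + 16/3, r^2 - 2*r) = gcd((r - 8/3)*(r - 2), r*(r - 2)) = r - 2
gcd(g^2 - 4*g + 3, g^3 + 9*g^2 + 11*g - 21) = g - 1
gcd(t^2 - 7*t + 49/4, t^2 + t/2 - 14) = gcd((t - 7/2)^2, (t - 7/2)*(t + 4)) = t - 7/2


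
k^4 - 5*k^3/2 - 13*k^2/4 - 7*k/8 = k*(k - 7/2)*(k + 1/2)^2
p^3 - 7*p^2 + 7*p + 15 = (p - 5)*(p - 3)*(p + 1)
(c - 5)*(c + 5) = c^2 - 25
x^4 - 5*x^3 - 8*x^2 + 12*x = x*(x - 6)*(x - 1)*(x + 2)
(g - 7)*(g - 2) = g^2 - 9*g + 14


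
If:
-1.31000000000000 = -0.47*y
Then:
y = 2.79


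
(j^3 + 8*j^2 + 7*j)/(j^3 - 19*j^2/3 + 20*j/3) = 3*(j^2 + 8*j + 7)/(3*j^2 - 19*j + 20)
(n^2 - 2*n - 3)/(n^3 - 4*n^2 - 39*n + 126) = (n + 1)/(n^2 - n - 42)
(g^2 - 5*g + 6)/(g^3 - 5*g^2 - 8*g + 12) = (g^2 - 5*g + 6)/(g^3 - 5*g^2 - 8*g + 12)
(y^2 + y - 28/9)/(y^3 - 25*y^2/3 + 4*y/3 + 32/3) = (y + 7/3)/(y^2 - 7*y - 8)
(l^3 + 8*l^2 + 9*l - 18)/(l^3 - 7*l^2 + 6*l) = (l^2 + 9*l + 18)/(l*(l - 6))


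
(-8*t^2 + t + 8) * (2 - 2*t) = 16*t^3 - 18*t^2 - 14*t + 16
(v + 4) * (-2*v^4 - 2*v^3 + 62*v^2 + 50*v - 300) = -2*v^5 - 10*v^4 + 54*v^3 + 298*v^2 - 100*v - 1200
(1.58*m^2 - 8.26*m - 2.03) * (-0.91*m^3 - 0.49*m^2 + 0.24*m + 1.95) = -1.4378*m^5 + 6.7424*m^4 + 6.2739*m^3 + 2.0933*m^2 - 16.5942*m - 3.9585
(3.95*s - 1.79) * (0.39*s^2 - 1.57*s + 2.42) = 1.5405*s^3 - 6.8996*s^2 + 12.3693*s - 4.3318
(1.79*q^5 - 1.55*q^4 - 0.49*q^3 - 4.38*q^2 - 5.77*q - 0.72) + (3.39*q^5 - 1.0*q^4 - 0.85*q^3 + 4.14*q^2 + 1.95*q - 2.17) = 5.18*q^5 - 2.55*q^4 - 1.34*q^3 - 0.24*q^2 - 3.82*q - 2.89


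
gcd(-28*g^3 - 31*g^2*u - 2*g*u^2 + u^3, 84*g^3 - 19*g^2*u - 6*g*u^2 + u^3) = -28*g^2 - 3*g*u + u^2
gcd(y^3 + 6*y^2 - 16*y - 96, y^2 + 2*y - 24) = y^2 + 2*y - 24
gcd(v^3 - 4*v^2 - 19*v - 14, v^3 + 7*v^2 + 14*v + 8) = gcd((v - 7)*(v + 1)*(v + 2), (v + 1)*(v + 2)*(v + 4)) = v^2 + 3*v + 2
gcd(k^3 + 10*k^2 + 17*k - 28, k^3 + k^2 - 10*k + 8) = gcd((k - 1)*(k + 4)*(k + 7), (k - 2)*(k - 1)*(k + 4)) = k^2 + 3*k - 4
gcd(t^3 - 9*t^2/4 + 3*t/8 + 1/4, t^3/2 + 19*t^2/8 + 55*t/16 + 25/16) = 1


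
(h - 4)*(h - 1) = h^2 - 5*h + 4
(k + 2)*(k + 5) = k^2 + 7*k + 10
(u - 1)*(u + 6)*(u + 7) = u^3 + 12*u^2 + 29*u - 42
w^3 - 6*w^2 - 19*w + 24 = (w - 8)*(w - 1)*(w + 3)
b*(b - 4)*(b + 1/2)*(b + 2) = b^4 - 3*b^3/2 - 9*b^2 - 4*b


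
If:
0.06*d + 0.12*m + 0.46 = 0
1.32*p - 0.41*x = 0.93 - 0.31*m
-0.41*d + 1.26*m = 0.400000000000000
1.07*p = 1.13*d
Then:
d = -5.03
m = -1.32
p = -5.31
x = -20.36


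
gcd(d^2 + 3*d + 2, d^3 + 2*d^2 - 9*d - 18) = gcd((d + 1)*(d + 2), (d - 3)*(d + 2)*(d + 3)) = d + 2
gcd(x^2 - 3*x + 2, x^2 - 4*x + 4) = x - 2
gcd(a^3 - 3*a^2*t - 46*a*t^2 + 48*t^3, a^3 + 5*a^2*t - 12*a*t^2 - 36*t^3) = a + 6*t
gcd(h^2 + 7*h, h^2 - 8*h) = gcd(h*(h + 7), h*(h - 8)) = h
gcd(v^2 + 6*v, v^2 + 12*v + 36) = v + 6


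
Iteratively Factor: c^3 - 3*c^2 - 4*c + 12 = (c - 2)*(c^2 - c - 6) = (c - 3)*(c - 2)*(c + 2)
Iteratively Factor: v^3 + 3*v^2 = (v)*(v^2 + 3*v) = v^2*(v + 3)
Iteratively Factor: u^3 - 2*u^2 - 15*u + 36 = (u - 3)*(u^2 + u - 12) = (u - 3)*(u + 4)*(u - 3)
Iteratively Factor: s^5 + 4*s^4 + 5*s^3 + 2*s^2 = (s)*(s^4 + 4*s^3 + 5*s^2 + 2*s) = s*(s + 1)*(s^3 + 3*s^2 + 2*s) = s*(s + 1)*(s + 2)*(s^2 + s) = s*(s + 1)^2*(s + 2)*(s)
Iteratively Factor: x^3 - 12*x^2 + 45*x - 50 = (x - 5)*(x^2 - 7*x + 10) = (x - 5)^2*(x - 2)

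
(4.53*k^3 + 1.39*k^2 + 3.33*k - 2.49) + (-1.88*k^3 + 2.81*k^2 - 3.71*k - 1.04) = 2.65*k^3 + 4.2*k^2 - 0.38*k - 3.53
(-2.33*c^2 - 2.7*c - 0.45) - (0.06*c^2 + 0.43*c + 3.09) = -2.39*c^2 - 3.13*c - 3.54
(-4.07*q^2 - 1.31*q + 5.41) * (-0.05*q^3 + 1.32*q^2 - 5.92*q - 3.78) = 0.2035*q^5 - 5.3069*q^4 + 22.0947*q^3 + 30.281*q^2 - 27.0754*q - 20.4498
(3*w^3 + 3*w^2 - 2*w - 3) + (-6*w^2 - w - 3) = 3*w^3 - 3*w^2 - 3*w - 6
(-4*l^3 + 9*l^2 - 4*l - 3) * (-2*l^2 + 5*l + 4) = 8*l^5 - 38*l^4 + 37*l^3 + 22*l^2 - 31*l - 12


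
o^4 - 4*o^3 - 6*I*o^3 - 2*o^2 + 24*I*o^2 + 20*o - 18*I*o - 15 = (o - 3)*(o - 1)*(o - 5*I)*(o - I)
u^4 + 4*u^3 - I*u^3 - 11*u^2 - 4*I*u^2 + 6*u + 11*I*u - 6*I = (u - 1)^2*(u + 6)*(u - I)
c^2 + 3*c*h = c*(c + 3*h)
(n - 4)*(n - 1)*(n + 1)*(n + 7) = n^4 + 3*n^3 - 29*n^2 - 3*n + 28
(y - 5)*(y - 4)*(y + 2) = y^3 - 7*y^2 + 2*y + 40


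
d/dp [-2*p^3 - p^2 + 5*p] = -6*p^2 - 2*p + 5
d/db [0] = 0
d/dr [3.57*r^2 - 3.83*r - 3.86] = 7.14*r - 3.83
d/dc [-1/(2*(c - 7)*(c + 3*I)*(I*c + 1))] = (I*(c - 7)*(c + 3*I) + (c - 7)*(I*c + 1) + (c + 3*I)*(I*c + 1))/(2*(c - 7)^2*(c + 3*I)^2*(I*c + 1)^2)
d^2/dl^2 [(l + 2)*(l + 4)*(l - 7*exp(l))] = -7*l^2*exp(l) - 70*l*exp(l) + 6*l - 154*exp(l) + 12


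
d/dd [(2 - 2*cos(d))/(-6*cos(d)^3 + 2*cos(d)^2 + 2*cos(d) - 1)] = 8*(12*cos(d)^3 - 20*cos(d)^2 + 4*cos(d) + 1)*sin(d)/(5*cos(d) - 2*cos(2*d) + 3*cos(3*d))^2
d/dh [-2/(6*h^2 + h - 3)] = 2*(12*h + 1)/(6*h^2 + h - 3)^2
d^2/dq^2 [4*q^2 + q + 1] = 8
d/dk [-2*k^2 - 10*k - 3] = -4*k - 10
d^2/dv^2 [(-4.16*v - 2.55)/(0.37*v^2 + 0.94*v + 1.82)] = (-(0.74*v + 0.94)*(1.48*v + 1.88)*(4.16*v + 2.55) + (9.2352*v + 9.7078)*(0.37*v^2 + 0.94*v + 1.82))/(0.37*v^2 + 0.94*v + 1.82)^3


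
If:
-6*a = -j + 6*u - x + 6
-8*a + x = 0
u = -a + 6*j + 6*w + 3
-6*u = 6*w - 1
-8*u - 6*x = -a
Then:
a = 320/1467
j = -3118/1467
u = -1880/1467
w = 4249/2934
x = 2560/1467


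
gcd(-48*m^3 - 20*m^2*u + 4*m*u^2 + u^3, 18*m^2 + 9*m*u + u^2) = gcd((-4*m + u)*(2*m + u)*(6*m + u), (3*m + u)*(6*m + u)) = 6*m + u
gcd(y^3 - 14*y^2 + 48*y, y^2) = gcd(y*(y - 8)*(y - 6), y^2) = y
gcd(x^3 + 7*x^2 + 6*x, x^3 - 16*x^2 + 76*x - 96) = 1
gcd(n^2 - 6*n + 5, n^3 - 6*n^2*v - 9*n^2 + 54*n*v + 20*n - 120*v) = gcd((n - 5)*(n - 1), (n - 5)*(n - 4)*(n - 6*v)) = n - 5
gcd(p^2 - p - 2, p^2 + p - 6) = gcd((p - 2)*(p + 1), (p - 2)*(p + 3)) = p - 2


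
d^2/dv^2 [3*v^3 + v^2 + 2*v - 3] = 18*v + 2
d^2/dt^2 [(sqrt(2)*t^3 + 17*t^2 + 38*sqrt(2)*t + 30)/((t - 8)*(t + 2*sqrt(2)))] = 4*(52*t^3 + 38*sqrt(2)*t^3 + 429*t^2 + 312*sqrt(2)*t^2 + 858*sqrt(2)*t + 1464*t + 568 + 976*sqrt(2))/(t^6 - 24*t^5 + 6*sqrt(2)*t^5 - 144*sqrt(2)*t^4 + 216*t^4 - 1088*t^3 + 1168*sqrt(2)*t^3 - 3456*sqrt(2)*t^2 + 4608*t^2 - 12288*t + 3072*sqrt(2)*t - 8192*sqrt(2))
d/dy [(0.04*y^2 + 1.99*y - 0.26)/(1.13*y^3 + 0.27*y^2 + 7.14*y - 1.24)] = (-0.0452*y^4 - 4.4974*y^3 + 0.6297*y^2 + 0.0411999999999999*y - 0.6112)/(1.2769*y^6 + 0.6102*y^5 + 16.2093*y^4 + 1.0532*y^3 + 50.31*y^2 - 17.7072*y + 1.5376)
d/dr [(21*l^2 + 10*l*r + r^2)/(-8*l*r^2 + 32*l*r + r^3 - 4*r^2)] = (-2*r*(5*l + r)*(8*l*r - 32*l - r^2 + 4*r) + (21*l^2 + 10*l*r + r^2)*(16*l*r - 32*l - 3*r^2 + 8*r))/(r^2*(8*l*r - 32*l - r^2 + 4*r)^2)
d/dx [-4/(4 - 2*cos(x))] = 2*sin(x)/(cos(x) - 2)^2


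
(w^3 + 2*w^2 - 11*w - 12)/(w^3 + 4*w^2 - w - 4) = (w - 3)/(w - 1)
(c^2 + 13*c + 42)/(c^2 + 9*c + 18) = (c + 7)/(c + 3)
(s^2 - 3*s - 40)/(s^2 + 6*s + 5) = (s - 8)/(s + 1)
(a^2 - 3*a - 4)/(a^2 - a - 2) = (a - 4)/(a - 2)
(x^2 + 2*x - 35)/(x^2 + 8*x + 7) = (x - 5)/(x + 1)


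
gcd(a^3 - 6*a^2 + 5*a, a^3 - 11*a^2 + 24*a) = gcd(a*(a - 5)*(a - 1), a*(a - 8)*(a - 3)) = a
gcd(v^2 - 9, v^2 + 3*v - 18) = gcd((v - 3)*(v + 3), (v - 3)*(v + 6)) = v - 3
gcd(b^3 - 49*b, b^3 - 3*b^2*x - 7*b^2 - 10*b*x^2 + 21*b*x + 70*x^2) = b - 7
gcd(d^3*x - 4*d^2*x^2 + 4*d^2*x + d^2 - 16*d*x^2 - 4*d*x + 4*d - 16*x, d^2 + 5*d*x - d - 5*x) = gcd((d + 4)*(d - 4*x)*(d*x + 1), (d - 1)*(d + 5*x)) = 1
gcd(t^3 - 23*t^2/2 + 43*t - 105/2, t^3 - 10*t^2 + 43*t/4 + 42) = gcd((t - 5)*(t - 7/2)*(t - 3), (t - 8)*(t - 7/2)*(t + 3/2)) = t - 7/2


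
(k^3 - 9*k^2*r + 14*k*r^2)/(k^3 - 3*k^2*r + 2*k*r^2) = (-k + 7*r)/(-k + r)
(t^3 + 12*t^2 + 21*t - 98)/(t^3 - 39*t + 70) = (t + 7)/(t - 5)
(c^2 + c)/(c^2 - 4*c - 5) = c/(c - 5)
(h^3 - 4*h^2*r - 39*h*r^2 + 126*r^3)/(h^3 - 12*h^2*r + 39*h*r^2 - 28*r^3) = (h^2 + 3*h*r - 18*r^2)/(h^2 - 5*h*r + 4*r^2)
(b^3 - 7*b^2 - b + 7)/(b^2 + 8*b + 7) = (b^2 - 8*b + 7)/(b + 7)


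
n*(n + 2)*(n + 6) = n^3 + 8*n^2 + 12*n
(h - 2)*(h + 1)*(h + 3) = h^3 + 2*h^2 - 5*h - 6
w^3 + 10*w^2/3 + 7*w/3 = w*(w + 1)*(w + 7/3)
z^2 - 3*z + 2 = (z - 2)*(z - 1)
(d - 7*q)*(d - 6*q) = d^2 - 13*d*q + 42*q^2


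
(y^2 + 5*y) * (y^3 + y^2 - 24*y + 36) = y^5 + 6*y^4 - 19*y^3 - 84*y^2 + 180*y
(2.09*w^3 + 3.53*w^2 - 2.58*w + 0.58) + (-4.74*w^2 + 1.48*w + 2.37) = 2.09*w^3 - 1.21*w^2 - 1.1*w + 2.95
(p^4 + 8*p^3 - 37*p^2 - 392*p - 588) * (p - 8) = p^5 - 101*p^3 - 96*p^2 + 2548*p + 4704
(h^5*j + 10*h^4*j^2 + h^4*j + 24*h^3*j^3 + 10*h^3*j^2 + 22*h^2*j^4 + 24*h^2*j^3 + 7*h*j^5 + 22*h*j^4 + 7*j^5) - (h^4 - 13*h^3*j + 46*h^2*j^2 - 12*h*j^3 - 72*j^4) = h^5*j + 10*h^4*j^2 + h^4*j - h^4 + 24*h^3*j^3 + 10*h^3*j^2 + 13*h^3*j + 22*h^2*j^4 + 24*h^2*j^3 - 46*h^2*j^2 + 7*h*j^5 + 22*h*j^4 + 12*h*j^3 + 7*j^5 + 72*j^4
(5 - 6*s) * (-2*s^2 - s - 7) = 12*s^3 - 4*s^2 + 37*s - 35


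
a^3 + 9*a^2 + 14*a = a*(a + 2)*(a + 7)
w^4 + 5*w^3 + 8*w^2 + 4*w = w*(w + 1)*(w + 2)^2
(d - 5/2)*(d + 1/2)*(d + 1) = d^3 - d^2 - 13*d/4 - 5/4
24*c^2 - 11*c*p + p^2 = (-8*c + p)*(-3*c + p)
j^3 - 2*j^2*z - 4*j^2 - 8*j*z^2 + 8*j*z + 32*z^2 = (j - 4)*(j - 4*z)*(j + 2*z)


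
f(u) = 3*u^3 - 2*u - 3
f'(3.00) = 79.00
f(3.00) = 72.00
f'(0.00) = -2.00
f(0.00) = -3.00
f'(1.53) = 19.07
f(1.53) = 4.68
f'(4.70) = 196.81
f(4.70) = 299.07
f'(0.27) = -1.34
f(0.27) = -3.48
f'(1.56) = 19.90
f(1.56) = 5.27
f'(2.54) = 56.06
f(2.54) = 41.08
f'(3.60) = 114.64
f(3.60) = 129.77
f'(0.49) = 0.16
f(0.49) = -3.63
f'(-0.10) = -1.91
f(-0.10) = -2.80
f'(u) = 9*u^2 - 2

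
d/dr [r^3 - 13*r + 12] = 3*r^2 - 13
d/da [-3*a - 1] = -3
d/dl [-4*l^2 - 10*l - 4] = -8*l - 10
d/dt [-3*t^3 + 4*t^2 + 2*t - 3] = -9*t^2 + 8*t + 2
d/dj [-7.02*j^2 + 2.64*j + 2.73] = 2.64 - 14.04*j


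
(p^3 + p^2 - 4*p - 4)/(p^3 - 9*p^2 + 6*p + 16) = (p + 2)/(p - 8)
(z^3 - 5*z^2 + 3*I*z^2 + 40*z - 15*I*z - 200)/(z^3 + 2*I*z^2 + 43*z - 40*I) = (z - 5)/(z - I)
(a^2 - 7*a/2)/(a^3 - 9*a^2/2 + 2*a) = (2*a - 7)/(2*a^2 - 9*a + 4)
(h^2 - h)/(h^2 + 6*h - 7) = h/(h + 7)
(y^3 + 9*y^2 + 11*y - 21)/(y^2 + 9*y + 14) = (y^2 + 2*y - 3)/(y + 2)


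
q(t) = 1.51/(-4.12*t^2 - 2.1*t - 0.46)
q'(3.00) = 0.02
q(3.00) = -0.03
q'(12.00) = 0.00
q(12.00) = -0.00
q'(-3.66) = -0.02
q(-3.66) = -0.03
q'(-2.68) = -0.05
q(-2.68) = -0.06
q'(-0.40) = -23.17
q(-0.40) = -5.41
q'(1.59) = 0.11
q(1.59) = -0.11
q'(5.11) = 0.00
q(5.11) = -0.01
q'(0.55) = 1.22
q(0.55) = -0.53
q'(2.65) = 0.03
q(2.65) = -0.04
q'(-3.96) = -0.01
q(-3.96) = -0.03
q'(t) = 1.51*(8.24*t + 2.1)/(-4.12*t^2 - 2.1*t - 0.46)^2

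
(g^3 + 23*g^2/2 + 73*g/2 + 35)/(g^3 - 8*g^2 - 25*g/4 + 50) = 2*(g^2 + 9*g + 14)/(2*g^2 - 21*g + 40)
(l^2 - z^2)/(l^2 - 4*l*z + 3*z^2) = (-l - z)/(-l + 3*z)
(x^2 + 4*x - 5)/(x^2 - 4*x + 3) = (x + 5)/(x - 3)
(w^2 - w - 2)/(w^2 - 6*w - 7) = (w - 2)/(w - 7)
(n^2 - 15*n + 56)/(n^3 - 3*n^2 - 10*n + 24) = (n^2 - 15*n + 56)/(n^3 - 3*n^2 - 10*n + 24)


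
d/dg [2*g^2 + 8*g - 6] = 4*g + 8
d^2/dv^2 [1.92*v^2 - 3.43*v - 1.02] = 3.84000000000000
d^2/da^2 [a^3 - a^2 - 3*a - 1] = 6*a - 2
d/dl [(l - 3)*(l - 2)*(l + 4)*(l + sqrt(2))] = 4*l^3 - 3*l^2 + 3*sqrt(2)*l^2 - 28*l - 2*sqrt(2)*l - 14*sqrt(2) + 24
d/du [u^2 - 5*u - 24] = 2*u - 5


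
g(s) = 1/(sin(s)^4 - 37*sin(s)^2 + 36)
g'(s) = (-4*sin(s)^3*cos(s) + 74*sin(s)*cos(s))/(sin(s)^4 - 37*sin(s)^2 + 36)^2 = 2*(cos(2*s) + 36)*sin(s)*cos(s)/(sin(s)^4 - 37*sin(s)^2 + 36)^2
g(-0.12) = 0.03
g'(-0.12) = -0.01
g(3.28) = 0.03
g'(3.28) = 0.01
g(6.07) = 0.03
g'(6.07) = -0.01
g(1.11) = 0.14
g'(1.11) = 0.58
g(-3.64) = 0.04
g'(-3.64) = -0.04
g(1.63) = 8.16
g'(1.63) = -275.37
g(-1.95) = 0.21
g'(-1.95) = 1.05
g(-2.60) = 0.04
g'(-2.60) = 0.05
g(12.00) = 0.04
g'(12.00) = -0.05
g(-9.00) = 0.03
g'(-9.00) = 0.03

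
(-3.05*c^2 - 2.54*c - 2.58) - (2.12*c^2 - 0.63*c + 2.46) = -5.17*c^2 - 1.91*c - 5.04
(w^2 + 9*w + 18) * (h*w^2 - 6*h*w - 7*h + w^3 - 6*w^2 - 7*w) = h*w^4 + 3*h*w^3 - 43*h*w^2 - 171*h*w - 126*h + w^5 + 3*w^4 - 43*w^3 - 171*w^2 - 126*w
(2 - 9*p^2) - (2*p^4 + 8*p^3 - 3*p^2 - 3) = -2*p^4 - 8*p^3 - 6*p^2 + 5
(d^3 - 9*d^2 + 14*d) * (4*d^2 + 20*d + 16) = 4*d^5 - 16*d^4 - 108*d^3 + 136*d^2 + 224*d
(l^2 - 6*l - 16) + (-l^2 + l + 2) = -5*l - 14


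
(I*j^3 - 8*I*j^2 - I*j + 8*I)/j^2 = I*(j^3 - 8*j^2 - j + 8)/j^2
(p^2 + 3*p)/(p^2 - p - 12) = p/(p - 4)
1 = 1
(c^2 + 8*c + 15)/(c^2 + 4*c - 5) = (c + 3)/(c - 1)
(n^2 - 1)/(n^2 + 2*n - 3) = (n + 1)/(n + 3)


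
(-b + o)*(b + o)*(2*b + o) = -2*b^3 - b^2*o + 2*b*o^2 + o^3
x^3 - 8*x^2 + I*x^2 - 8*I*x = x*(x - 8)*(x + I)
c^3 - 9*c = c*(c - 3)*(c + 3)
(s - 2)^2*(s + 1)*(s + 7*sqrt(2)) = s^4 - 3*s^3 + 7*sqrt(2)*s^3 - 21*sqrt(2)*s^2 + 4*s + 28*sqrt(2)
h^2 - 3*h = h*(h - 3)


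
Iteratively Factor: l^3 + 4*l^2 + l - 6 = (l + 2)*(l^2 + 2*l - 3) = (l - 1)*(l + 2)*(l + 3)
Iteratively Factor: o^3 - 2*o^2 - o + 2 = (o + 1)*(o^2 - 3*o + 2) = (o - 2)*(o + 1)*(o - 1)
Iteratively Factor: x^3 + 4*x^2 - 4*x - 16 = (x - 2)*(x^2 + 6*x + 8) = (x - 2)*(x + 2)*(x + 4)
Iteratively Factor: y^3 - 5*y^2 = (y)*(y^2 - 5*y) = y*(y - 5)*(y)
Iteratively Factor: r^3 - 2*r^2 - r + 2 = (r + 1)*(r^2 - 3*r + 2) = (r - 1)*(r + 1)*(r - 2)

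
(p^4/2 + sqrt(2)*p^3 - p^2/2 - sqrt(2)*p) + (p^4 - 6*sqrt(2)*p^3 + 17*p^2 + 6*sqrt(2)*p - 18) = 3*p^4/2 - 5*sqrt(2)*p^3 + 33*p^2/2 + 5*sqrt(2)*p - 18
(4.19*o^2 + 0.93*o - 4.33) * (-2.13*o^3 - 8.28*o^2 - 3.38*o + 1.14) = -8.9247*o^5 - 36.6741*o^4 - 12.6397*o^3 + 37.4856*o^2 + 15.6956*o - 4.9362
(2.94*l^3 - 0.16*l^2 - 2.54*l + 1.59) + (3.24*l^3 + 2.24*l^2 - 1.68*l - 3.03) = 6.18*l^3 + 2.08*l^2 - 4.22*l - 1.44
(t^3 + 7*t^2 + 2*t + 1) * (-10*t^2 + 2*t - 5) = -10*t^5 - 68*t^4 - 11*t^3 - 41*t^2 - 8*t - 5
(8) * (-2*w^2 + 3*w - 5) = -16*w^2 + 24*w - 40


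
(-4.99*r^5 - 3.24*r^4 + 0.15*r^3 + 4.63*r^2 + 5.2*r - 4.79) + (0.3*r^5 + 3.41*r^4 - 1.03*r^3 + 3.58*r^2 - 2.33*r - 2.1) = -4.69*r^5 + 0.17*r^4 - 0.88*r^3 + 8.21*r^2 + 2.87*r - 6.89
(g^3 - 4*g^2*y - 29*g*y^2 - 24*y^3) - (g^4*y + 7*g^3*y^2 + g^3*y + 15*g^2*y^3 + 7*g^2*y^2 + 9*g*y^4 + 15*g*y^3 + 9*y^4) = -g^4*y - 7*g^3*y^2 - g^3*y + g^3 - 15*g^2*y^3 - 7*g^2*y^2 - 4*g^2*y - 9*g*y^4 - 15*g*y^3 - 29*g*y^2 - 9*y^4 - 24*y^3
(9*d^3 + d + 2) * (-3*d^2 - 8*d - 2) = -27*d^5 - 72*d^4 - 21*d^3 - 14*d^2 - 18*d - 4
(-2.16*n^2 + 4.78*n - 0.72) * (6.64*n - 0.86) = -14.3424*n^3 + 33.5968*n^2 - 8.8916*n + 0.6192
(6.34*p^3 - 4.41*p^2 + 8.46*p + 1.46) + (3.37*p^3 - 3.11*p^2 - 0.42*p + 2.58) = 9.71*p^3 - 7.52*p^2 + 8.04*p + 4.04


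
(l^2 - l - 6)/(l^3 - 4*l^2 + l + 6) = (l + 2)/(l^2 - l - 2)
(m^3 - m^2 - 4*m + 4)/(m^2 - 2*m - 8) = (m^2 - 3*m + 2)/(m - 4)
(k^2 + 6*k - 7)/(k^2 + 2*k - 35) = (k - 1)/(k - 5)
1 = 1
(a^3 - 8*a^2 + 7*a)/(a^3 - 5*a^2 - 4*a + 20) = a*(a^2 - 8*a + 7)/(a^3 - 5*a^2 - 4*a + 20)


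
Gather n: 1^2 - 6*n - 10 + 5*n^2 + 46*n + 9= 5*n^2 + 40*n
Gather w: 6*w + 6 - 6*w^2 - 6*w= 6 - 6*w^2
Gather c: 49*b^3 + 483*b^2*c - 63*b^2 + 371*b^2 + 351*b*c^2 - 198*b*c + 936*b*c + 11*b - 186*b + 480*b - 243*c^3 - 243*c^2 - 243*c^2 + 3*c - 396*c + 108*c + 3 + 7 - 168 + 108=49*b^3 + 308*b^2 + 305*b - 243*c^3 + c^2*(351*b - 486) + c*(483*b^2 + 738*b - 285) - 50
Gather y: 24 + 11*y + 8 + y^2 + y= y^2 + 12*y + 32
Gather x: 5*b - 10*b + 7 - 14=-5*b - 7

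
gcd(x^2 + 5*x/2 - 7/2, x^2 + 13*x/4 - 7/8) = x + 7/2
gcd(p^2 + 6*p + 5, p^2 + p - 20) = p + 5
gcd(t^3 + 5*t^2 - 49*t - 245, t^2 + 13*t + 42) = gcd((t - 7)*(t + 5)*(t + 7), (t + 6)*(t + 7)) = t + 7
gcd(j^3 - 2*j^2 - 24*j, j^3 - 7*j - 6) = 1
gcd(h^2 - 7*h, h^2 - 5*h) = h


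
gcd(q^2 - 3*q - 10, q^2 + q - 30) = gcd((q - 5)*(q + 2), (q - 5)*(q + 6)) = q - 5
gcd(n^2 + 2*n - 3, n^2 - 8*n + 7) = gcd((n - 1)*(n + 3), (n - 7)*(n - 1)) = n - 1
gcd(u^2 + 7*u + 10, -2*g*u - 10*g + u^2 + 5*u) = u + 5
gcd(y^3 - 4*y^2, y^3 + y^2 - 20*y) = y^2 - 4*y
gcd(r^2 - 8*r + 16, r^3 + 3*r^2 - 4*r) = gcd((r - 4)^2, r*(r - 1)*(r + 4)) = 1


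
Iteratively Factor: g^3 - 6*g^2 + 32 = (g + 2)*(g^2 - 8*g + 16) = (g - 4)*(g + 2)*(g - 4)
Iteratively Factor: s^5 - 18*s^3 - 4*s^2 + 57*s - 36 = (s - 1)*(s^4 + s^3 - 17*s^2 - 21*s + 36) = (s - 4)*(s - 1)*(s^3 + 5*s^2 + 3*s - 9) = (s - 4)*(s - 1)*(s + 3)*(s^2 + 2*s - 3) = (s - 4)*(s - 1)*(s + 3)^2*(s - 1)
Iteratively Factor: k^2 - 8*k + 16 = (k - 4)*(k - 4)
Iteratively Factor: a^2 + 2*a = (a)*(a + 2)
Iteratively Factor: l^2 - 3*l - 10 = (l + 2)*(l - 5)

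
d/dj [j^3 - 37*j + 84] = 3*j^2 - 37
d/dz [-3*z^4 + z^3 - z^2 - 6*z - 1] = -12*z^3 + 3*z^2 - 2*z - 6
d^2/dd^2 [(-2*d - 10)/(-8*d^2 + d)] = 4*(64*d^3 + 960*d^2 - 120*d + 5)/(d^3*(512*d^3 - 192*d^2 + 24*d - 1))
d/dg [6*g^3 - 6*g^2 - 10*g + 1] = 18*g^2 - 12*g - 10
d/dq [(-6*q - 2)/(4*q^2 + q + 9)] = 4*(6*q^2 + 4*q - 13)/(16*q^4 + 8*q^3 + 73*q^2 + 18*q + 81)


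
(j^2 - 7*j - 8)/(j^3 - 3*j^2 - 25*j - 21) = (j - 8)/(j^2 - 4*j - 21)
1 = 1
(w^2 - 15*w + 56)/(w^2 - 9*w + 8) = (w - 7)/(w - 1)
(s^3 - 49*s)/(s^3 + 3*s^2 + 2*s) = (s^2 - 49)/(s^2 + 3*s + 2)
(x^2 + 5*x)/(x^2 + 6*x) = (x + 5)/(x + 6)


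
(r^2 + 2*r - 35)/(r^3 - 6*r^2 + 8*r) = (r^2 + 2*r - 35)/(r*(r^2 - 6*r + 8))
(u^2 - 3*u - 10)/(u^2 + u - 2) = (u - 5)/(u - 1)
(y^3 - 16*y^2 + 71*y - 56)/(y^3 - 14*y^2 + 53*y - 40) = (y - 7)/(y - 5)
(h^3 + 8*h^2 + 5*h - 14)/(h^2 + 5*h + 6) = (h^2 + 6*h - 7)/(h + 3)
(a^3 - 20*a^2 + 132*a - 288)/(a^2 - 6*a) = a - 14 + 48/a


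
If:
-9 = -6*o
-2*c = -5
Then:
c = 5/2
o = 3/2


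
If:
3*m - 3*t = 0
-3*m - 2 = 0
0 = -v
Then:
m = -2/3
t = -2/3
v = 0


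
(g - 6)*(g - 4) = g^2 - 10*g + 24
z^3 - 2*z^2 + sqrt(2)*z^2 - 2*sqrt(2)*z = z*(z - 2)*(z + sqrt(2))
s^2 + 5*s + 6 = (s + 2)*(s + 3)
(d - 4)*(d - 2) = d^2 - 6*d + 8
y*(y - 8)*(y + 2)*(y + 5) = y^4 - y^3 - 46*y^2 - 80*y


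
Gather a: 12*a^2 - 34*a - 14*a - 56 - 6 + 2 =12*a^2 - 48*a - 60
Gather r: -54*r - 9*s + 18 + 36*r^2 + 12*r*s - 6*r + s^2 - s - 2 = 36*r^2 + r*(12*s - 60) + s^2 - 10*s + 16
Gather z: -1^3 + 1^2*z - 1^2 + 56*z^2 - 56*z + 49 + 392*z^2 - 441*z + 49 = 448*z^2 - 496*z + 96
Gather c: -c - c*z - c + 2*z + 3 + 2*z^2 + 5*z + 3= c*(-z - 2) + 2*z^2 + 7*z + 6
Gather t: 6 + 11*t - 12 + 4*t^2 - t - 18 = 4*t^2 + 10*t - 24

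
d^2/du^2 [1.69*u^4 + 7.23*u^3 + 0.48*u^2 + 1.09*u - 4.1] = 20.28*u^2 + 43.38*u + 0.96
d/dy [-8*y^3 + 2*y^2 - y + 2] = -24*y^2 + 4*y - 1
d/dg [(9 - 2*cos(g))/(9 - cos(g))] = 9*sin(g)/(cos(g) - 9)^2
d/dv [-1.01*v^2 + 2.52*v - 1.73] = 2.52 - 2.02*v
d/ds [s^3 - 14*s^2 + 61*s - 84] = 3*s^2 - 28*s + 61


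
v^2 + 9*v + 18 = (v + 3)*(v + 6)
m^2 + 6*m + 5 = (m + 1)*(m + 5)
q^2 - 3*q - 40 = (q - 8)*(q + 5)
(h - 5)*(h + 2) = h^2 - 3*h - 10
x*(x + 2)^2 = x^3 + 4*x^2 + 4*x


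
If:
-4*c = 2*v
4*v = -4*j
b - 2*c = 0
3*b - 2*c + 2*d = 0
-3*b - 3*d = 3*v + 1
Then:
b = 1/3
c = 1/6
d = -1/3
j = 1/3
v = -1/3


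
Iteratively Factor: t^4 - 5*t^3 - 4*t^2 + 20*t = (t)*(t^3 - 5*t^2 - 4*t + 20) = t*(t + 2)*(t^2 - 7*t + 10) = t*(t - 5)*(t + 2)*(t - 2)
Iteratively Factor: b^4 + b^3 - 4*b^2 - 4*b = (b - 2)*(b^3 + 3*b^2 + 2*b) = (b - 2)*(b + 1)*(b^2 + 2*b) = b*(b - 2)*(b + 1)*(b + 2)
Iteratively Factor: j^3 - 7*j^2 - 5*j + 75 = (j + 3)*(j^2 - 10*j + 25) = (j - 5)*(j + 3)*(j - 5)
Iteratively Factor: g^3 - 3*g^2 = (g)*(g^2 - 3*g) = g^2*(g - 3)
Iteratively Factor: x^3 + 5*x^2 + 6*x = (x + 3)*(x^2 + 2*x) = x*(x + 3)*(x + 2)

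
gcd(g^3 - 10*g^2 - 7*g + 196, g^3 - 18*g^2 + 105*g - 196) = g^2 - 14*g + 49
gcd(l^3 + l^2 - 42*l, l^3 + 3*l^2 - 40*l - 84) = l^2 + l - 42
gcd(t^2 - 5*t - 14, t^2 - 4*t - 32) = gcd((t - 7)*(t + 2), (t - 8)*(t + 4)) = 1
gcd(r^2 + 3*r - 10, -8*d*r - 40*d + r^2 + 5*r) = r + 5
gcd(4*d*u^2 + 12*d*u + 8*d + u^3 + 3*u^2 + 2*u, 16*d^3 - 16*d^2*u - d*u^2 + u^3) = 4*d + u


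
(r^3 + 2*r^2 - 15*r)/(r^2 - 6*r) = (r^2 + 2*r - 15)/(r - 6)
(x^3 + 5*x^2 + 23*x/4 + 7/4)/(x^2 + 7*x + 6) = (x^2 + 4*x + 7/4)/(x + 6)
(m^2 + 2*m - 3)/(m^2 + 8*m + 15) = (m - 1)/(m + 5)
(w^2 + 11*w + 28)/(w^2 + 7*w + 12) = (w + 7)/(w + 3)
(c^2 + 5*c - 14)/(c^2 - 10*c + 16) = (c + 7)/(c - 8)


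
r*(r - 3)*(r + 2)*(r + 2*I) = r^4 - r^3 + 2*I*r^3 - 6*r^2 - 2*I*r^2 - 12*I*r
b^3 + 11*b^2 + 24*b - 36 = (b - 1)*(b + 6)^2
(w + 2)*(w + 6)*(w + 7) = w^3 + 15*w^2 + 68*w + 84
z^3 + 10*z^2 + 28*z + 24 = (z + 2)^2*(z + 6)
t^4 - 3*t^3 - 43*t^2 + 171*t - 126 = (t - 6)*(t - 3)*(t - 1)*(t + 7)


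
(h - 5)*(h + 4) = h^2 - h - 20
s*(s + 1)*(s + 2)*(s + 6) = s^4 + 9*s^3 + 20*s^2 + 12*s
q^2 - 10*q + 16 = (q - 8)*(q - 2)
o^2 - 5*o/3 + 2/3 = (o - 1)*(o - 2/3)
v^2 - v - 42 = (v - 7)*(v + 6)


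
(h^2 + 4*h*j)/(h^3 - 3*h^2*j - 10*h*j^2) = (h + 4*j)/(h^2 - 3*h*j - 10*j^2)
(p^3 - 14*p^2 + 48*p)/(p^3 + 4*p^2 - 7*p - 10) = p*(p^2 - 14*p + 48)/(p^3 + 4*p^2 - 7*p - 10)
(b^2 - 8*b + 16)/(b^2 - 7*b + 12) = (b - 4)/(b - 3)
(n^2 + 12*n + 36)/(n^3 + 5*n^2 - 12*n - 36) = (n + 6)/(n^2 - n - 6)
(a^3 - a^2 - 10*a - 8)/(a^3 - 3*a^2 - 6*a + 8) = (a + 1)/(a - 1)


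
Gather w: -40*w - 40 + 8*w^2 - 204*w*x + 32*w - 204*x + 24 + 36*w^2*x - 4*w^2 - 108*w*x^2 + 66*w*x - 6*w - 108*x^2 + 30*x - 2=w^2*(36*x + 4) + w*(-108*x^2 - 138*x - 14) - 108*x^2 - 174*x - 18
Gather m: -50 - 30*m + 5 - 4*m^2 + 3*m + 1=-4*m^2 - 27*m - 44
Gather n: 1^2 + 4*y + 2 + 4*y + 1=8*y + 4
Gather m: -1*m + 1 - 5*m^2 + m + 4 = 5 - 5*m^2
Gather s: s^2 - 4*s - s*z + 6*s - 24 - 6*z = s^2 + s*(2 - z) - 6*z - 24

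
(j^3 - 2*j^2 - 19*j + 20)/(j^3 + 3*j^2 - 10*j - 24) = (j^2 - 6*j + 5)/(j^2 - j - 6)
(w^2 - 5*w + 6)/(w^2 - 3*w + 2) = (w - 3)/(w - 1)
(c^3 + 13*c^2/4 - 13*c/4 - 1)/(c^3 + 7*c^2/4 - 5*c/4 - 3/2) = (4*c^2 + 17*c + 4)/(4*c^2 + 11*c + 6)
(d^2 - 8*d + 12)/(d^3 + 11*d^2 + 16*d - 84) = (d - 6)/(d^2 + 13*d + 42)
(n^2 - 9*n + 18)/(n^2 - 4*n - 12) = (n - 3)/(n + 2)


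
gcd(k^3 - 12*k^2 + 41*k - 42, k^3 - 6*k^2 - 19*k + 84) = k^2 - 10*k + 21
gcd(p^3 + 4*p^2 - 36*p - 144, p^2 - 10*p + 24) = p - 6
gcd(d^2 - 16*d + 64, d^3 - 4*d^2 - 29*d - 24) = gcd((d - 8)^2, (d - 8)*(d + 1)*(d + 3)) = d - 8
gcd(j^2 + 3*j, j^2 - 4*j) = j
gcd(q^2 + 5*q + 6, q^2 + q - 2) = q + 2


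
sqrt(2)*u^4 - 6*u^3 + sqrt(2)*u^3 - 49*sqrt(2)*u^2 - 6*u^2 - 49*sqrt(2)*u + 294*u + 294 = (u - 7)*(u + 7)*(u - 3*sqrt(2))*(sqrt(2)*u + sqrt(2))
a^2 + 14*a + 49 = (a + 7)^2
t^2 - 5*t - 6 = (t - 6)*(t + 1)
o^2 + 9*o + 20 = (o + 4)*(o + 5)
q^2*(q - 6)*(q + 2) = q^4 - 4*q^3 - 12*q^2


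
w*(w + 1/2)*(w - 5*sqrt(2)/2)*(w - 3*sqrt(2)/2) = w^4 - 4*sqrt(2)*w^3 + w^3/2 - 2*sqrt(2)*w^2 + 15*w^2/2 + 15*w/4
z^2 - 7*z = z*(z - 7)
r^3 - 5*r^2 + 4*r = r*(r - 4)*(r - 1)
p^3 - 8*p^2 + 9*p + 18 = (p - 6)*(p - 3)*(p + 1)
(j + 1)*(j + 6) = j^2 + 7*j + 6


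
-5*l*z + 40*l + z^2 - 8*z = (-5*l + z)*(z - 8)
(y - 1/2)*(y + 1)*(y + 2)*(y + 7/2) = y^4 + 6*y^3 + 37*y^2/4 + 3*y/4 - 7/2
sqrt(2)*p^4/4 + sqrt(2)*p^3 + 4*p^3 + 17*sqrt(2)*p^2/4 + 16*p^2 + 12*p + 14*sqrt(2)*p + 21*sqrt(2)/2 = (p/2 + sqrt(2)/2)*(p + 3)*(p + 7*sqrt(2))*(sqrt(2)*p/2 + sqrt(2)/2)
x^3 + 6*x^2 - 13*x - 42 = (x - 3)*(x + 2)*(x + 7)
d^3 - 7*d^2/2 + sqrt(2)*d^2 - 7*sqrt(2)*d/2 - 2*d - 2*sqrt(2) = (d - 4)*(d + 1/2)*(d + sqrt(2))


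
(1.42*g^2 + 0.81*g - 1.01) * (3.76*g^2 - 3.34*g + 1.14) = 5.3392*g^4 - 1.6972*g^3 - 4.8842*g^2 + 4.2968*g - 1.1514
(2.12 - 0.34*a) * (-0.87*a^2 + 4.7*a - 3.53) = 0.2958*a^3 - 3.4424*a^2 + 11.1642*a - 7.4836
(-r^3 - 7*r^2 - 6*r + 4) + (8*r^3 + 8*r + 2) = 7*r^3 - 7*r^2 + 2*r + 6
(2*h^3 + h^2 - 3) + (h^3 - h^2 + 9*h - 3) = 3*h^3 + 9*h - 6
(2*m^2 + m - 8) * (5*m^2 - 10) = 10*m^4 + 5*m^3 - 60*m^2 - 10*m + 80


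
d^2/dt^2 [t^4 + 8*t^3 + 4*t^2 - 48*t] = 12*t^2 + 48*t + 8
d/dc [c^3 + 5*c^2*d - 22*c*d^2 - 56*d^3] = 3*c^2 + 10*c*d - 22*d^2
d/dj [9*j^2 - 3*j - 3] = 18*j - 3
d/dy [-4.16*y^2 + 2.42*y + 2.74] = 2.42 - 8.32*y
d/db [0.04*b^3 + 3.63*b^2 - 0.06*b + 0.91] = 0.12*b^2 + 7.26*b - 0.06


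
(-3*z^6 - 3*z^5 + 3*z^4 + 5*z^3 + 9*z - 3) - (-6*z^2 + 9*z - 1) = -3*z^6 - 3*z^5 + 3*z^4 + 5*z^3 + 6*z^2 - 2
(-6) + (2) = -4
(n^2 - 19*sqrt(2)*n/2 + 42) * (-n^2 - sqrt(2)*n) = -n^4 + 17*sqrt(2)*n^3/2 - 23*n^2 - 42*sqrt(2)*n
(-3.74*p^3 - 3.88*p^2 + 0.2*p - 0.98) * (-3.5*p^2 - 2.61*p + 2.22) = 13.09*p^5 + 23.3414*p^4 + 1.124*p^3 - 5.7056*p^2 + 3.0018*p - 2.1756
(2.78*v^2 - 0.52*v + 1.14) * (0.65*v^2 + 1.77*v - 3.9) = 1.807*v^4 + 4.5826*v^3 - 11.0214*v^2 + 4.0458*v - 4.446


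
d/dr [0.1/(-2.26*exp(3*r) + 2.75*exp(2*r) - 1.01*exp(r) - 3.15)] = (0.678*exp(2*r) - 0.55*exp(r) + 0.101)*exp(r)/(2.26*exp(3*r) - 2.75*exp(2*r) + 1.01*exp(r) + 3.15)^2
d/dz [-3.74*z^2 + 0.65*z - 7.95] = 0.65 - 7.48*z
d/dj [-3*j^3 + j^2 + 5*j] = -9*j^2 + 2*j + 5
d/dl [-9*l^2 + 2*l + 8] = 2 - 18*l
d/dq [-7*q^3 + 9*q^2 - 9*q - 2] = -21*q^2 + 18*q - 9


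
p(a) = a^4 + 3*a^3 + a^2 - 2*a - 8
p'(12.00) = 8230.00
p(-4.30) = 122.45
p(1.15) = -2.67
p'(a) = 4*a^3 + 9*a^2 + 2*a - 2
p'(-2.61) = -17.03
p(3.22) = 203.59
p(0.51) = -8.29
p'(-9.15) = -2331.04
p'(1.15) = 18.29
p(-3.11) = 11.20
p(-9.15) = 4805.30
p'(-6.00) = -554.00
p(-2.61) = -2.90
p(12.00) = 26032.00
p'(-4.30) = -162.22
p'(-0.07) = -2.10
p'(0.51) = 1.89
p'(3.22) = 231.30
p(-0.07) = -7.86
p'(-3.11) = -41.49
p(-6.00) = 688.00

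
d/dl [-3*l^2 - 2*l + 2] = -6*l - 2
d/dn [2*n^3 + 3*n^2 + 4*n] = 6*n^2 + 6*n + 4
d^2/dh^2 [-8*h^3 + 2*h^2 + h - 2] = 4 - 48*h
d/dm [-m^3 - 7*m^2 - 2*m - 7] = -3*m^2 - 14*m - 2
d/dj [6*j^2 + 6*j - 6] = 12*j + 6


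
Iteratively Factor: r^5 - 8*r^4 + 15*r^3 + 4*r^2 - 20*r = (r)*(r^4 - 8*r^3 + 15*r^2 + 4*r - 20) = r*(r - 2)*(r^3 - 6*r^2 + 3*r + 10) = r*(r - 2)*(r + 1)*(r^2 - 7*r + 10) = r*(r - 5)*(r - 2)*(r + 1)*(r - 2)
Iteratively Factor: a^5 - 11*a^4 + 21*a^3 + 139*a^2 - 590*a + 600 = (a - 5)*(a^4 - 6*a^3 - 9*a^2 + 94*a - 120) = (a - 5)*(a + 4)*(a^3 - 10*a^2 + 31*a - 30) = (a - 5)*(a - 2)*(a + 4)*(a^2 - 8*a + 15) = (a - 5)^2*(a - 2)*(a + 4)*(a - 3)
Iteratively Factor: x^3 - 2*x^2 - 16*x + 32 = (x + 4)*(x^2 - 6*x + 8) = (x - 2)*(x + 4)*(x - 4)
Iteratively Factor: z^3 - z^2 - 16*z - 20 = (z + 2)*(z^2 - 3*z - 10) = (z + 2)^2*(z - 5)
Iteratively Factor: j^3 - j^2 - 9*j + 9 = (j - 1)*(j^2 - 9) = (j - 1)*(j + 3)*(j - 3)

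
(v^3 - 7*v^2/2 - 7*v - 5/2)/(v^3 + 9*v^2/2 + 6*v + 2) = (v^2 - 4*v - 5)/(v^2 + 4*v + 4)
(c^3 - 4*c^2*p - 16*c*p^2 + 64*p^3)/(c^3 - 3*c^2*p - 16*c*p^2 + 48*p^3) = (-c + 4*p)/(-c + 3*p)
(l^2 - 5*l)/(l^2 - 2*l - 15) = l/(l + 3)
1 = 1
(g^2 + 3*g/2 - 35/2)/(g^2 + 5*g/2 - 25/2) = (2*g - 7)/(2*g - 5)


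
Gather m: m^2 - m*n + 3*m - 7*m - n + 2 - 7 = m^2 + m*(-n - 4) - n - 5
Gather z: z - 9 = z - 9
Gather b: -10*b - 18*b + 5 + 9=14 - 28*b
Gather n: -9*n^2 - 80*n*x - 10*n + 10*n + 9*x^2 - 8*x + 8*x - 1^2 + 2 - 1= -9*n^2 - 80*n*x + 9*x^2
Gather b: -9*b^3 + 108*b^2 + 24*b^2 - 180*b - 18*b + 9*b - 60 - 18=-9*b^3 + 132*b^2 - 189*b - 78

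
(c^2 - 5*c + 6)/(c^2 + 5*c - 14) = (c - 3)/(c + 7)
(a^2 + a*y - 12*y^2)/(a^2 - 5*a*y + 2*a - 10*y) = (a^2 + a*y - 12*y^2)/(a^2 - 5*a*y + 2*a - 10*y)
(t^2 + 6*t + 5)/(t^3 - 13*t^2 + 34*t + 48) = (t + 5)/(t^2 - 14*t + 48)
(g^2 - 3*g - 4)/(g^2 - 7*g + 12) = (g + 1)/(g - 3)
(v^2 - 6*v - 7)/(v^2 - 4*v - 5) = (v - 7)/(v - 5)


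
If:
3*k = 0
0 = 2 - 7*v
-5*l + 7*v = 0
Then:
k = 0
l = 2/5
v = 2/7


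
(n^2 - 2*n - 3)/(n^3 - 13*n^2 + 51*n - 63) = (n + 1)/(n^2 - 10*n + 21)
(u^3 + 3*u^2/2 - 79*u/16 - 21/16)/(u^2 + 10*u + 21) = (16*u^2 - 24*u - 7)/(16*(u + 7))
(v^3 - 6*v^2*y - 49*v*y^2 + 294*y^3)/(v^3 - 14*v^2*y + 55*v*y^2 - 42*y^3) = (-v - 7*y)/(-v + y)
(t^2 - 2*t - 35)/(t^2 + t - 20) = (t - 7)/(t - 4)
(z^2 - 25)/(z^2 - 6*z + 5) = (z + 5)/(z - 1)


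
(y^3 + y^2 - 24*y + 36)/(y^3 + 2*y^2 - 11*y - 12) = (y^2 + 4*y - 12)/(y^2 + 5*y + 4)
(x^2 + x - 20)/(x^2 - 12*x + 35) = (x^2 + x - 20)/(x^2 - 12*x + 35)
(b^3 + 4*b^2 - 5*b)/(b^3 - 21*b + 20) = b/(b - 4)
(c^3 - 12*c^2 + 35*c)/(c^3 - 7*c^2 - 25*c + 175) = c/(c + 5)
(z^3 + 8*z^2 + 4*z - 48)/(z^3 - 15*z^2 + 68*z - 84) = (z^2 + 10*z + 24)/(z^2 - 13*z + 42)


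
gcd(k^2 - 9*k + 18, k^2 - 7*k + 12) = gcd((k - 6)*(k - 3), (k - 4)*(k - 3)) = k - 3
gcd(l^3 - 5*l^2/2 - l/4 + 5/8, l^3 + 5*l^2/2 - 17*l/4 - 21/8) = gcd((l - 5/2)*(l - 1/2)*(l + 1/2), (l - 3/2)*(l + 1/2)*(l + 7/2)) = l + 1/2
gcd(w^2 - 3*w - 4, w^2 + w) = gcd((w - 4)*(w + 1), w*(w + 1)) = w + 1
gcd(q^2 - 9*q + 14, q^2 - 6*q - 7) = q - 7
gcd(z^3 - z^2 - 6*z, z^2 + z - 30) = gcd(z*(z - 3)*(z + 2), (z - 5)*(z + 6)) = 1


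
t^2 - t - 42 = (t - 7)*(t + 6)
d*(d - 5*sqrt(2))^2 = d^3 - 10*sqrt(2)*d^2 + 50*d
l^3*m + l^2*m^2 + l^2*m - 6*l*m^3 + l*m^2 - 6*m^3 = (l - 2*m)*(l + 3*m)*(l*m + m)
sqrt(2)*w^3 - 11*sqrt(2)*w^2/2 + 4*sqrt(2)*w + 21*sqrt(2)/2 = (w - 7/2)*(w - 3)*(sqrt(2)*w + sqrt(2))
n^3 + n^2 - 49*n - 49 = (n - 7)*(n + 1)*(n + 7)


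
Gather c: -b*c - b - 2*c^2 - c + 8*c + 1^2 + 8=-b - 2*c^2 + c*(7 - b) + 9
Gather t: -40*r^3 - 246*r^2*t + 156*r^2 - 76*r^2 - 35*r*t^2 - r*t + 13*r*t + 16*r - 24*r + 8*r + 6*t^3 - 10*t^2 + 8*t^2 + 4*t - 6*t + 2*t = -40*r^3 + 80*r^2 + 6*t^3 + t^2*(-35*r - 2) + t*(-246*r^2 + 12*r)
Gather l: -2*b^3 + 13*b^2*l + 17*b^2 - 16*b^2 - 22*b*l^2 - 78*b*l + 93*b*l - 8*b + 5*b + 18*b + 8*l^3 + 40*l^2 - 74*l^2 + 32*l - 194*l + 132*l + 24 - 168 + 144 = -2*b^3 + b^2 + 15*b + 8*l^3 + l^2*(-22*b - 34) + l*(13*b^2 + 15*b - 30)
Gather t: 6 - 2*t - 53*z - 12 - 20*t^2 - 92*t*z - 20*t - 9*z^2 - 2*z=-20*t^2 + t*(-92*z - 22) - 9*z^2 - 55*z - 6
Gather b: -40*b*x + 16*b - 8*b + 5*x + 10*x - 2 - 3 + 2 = b*(8 - 40*x) + 15*x - 3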